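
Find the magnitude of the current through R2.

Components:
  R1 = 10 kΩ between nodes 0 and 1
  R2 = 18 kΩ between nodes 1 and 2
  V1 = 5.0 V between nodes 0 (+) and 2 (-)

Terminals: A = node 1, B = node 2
Nodal analysis, taking node 2 as the 0 V reference.
Source V1 fixes V_0 = 5 V.
KCL at each unknown node (sum of currents leaving = 0; resistances in Ω):
  Node 1: (V_1 - 5)/10000 + (V_1 - 0)/18000 = 0
Collecting terms: 0.0001556 × V_1 = 0.0005  =>  V_1 = 3.214 V
I_R2 = (V_1 - V_2)/R2 = (3.214 - 0)/18000 = 0.0001786 A
|I_R2| = 0.0001786 A

Final answer: |I_R2| = 0.0001786 A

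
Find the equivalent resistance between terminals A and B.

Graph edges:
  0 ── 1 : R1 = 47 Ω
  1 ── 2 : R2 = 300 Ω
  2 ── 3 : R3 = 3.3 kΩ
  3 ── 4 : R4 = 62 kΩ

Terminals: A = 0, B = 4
Reduce the network between node 0 (A) and node 4 (B) by series/parallel combination:
  Rs1 = R1 + R2 (series, joined only at node 1) = 47 + 300 = 347 Ω
  Rs2 = R3 + Rs1 (series, joined only at node 2) = 3300 + 347 = 3647 Ω
  Rs3 = R4 + Rs2 (series, joined only at node 3) = 62000 + 3647 = 65650 Ω
R_eq = 65.65 kΩ

Final answer: 65.65 kΩ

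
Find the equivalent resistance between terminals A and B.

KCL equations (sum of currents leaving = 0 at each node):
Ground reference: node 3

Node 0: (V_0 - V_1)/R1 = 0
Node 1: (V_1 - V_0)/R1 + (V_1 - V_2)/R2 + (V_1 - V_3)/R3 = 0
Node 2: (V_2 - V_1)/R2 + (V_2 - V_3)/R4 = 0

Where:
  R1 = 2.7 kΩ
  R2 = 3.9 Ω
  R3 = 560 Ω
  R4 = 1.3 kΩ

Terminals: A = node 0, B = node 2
Reduce the network between node 0 (A) and node 2 (B) by series/parallel combination:
  Rs1 = R3 + R4 (series, joined only at node 3) = 560 + 1300 = 1860 Ω
  Rp1 = R2 ‖ Rs1 (parallel, both between nodes 1 and 2) = 1/(1/3.9 + 1/1860) = 3.892 Ω
  Rs2 = R1 + Rp1 (series, joined only at node 1) = 2700 + 3.892 = 2704 Ω
R_eq = 2.704 kΩ

Final answer: 2.704 kΩ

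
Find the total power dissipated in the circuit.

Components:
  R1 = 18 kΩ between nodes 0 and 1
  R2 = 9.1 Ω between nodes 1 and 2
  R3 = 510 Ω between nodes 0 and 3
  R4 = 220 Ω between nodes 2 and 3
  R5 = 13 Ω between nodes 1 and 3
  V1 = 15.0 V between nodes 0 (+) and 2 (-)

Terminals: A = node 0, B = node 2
Nodal analysis, taking node 2 as the 0 V reference.
Source V1 fixes V_0 = 15 V.
KCL at each unknown node (sum of currents leaving = 0; resistances in Ω):
  Node 1: (V_1 - 15)/18000 + (V_1 - 0)/9.1 + (V_1 - V_3)/13 = 0
  Node 3: (V_3 - 15)/510 + (V_3 - 0)/220 + (V_3 - V_1)/13 = 0
Collecting terms (coefficients in siemens):
  0.1869·V_1 - 0.07692·V_3 = 0.0008333
  0.08343·V_3 - 0.07692·V_1 = 0.02941
Determinant D = (0.1869)(0.08343) - (-0.07692)(-0.07692) = 0.009673
V_1 = [(0.0008333)(0.08343) - (-0.07692)(0.02941)]/D = 0.2411 V
V_3 = [(0.1869)(0.02941) - (0.0008333)(-0.07692)]/D = 0.5748 V
Power in each resistor, P = (ΔV)²/R:
  P_R1 = (15 - 0.2411)²/18000 = 0.0121 W
  P_R2 = (0.2411 - 0)²/9.1 = 0.006387 W
  P_R3 = (15 - 0.5748)²/510 = 0.408 W
  P_R4 = (0 - 0.5748)²/220 = 0.001502 W
  P_R5 = (0.2411 - 0.5748)²/13 = 0.008568 W
P_total = P_R1 + P_R2 + P_R3 + P_R4 + P_R5 = 0.4366 W

Final answer: 0.4366 W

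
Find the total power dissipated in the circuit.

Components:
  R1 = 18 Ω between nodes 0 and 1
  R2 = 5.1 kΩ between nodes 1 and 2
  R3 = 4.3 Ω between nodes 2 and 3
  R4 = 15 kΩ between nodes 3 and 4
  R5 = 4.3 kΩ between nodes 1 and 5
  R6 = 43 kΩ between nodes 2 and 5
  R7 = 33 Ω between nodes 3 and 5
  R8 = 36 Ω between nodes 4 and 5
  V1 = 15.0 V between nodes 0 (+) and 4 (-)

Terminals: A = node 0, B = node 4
Nodal analysis, taking node 4 as the 0 V reference.
Source V1 fixes V_0 = 15 V.
KCL at each unknown node (sum of currents leaving = 0; resistances in Ω):
  Node 1: (V_1 - 15)/18 + (V_1 - V_2)/5100 + (V_1 - V_5)/4300 = 0
  Node 2: (V_2 - V_1)/5100 + (V_2 - V_3)/4.3 + (V_2 - V_5)/43000 = 0
  Node 3: (V_3 - V_2)/4.3 + (V_3 - 0)/15000 + (V_3 - V_5)/33 = 0
  Node 5: (V_5 - V_1)/4300 + (V_5 - V_2)/43000 + (V_5 - V_3)/33 + (V_5 - 0)/36 = 0
Collecting terms (coefficients in siemens):
  0.05598·V_1 - 0.0001961·V_2 - 0.0002326·V_5 = 0.8333
  0.2328·V_2 - 0.0001961·V_1 - 0.2326·V_3 - 0.00002326·V_5 = 0
  0.2629·V_3 - 0.2326·V_2 - 0.0303·V_5 = 0
  0.05834·V_5 - 0.0002326·V_1 - 0.00002326·V_2 - 0.0303·V_3 = 0
Solving these 4 simultaneous equations (Gaussian elimination) gives:
  V_1 = 14.89 V, V_2 = 0.3304 V, V_3 = 0.3182 V, V_5 = 0.2247 V
Power in each resistor, P = (ΔV)²/R:
  P_R1 = (15 - 14.89)²/18 = 0.0007063 W
  P_R2 = (14.89 - 0.3304)²/5100 = 0.04155 W
  P_R3 = (0.3304 - 0.3182)²/4.3 = 0.00003497 W
  P_R4 = (0.3182 - 0)²/15000 = 0.000006748 W
  P_R5 = (14.89 - 0.2247)²/4300 = 0.05 W
  P_R6 = (0.3304 - 0.2247)²/43000 = 0.0000002597 W
  P_R7 = (0.3182 - 0.2247)²/33 = 0.0002644 W
  P_R8 = (0 - 0.2247)²/36 = 0.001403 W
P_total = P_R1 + P_R2 + P_R3 + P_R4 + P_R5 + P_R6 + P_R7 + P_R8 = 0.09396 W

Final answer: 0.09396 W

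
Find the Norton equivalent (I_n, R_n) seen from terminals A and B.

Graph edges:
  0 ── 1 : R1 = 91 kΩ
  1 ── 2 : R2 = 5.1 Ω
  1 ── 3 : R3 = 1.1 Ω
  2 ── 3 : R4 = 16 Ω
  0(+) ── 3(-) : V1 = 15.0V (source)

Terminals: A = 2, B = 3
Find the Thévenin equivalent first; then I_n = V_th/R_th and R_n = R_th.
Step 1 — V_th is the open-circuit voltage V_A - V_B (nothing connected across the terminals).
Nodal analysis, taking node 3 as the 0 V reference.
Source V1 fixes V_0 = 15 V.
KCL at each unknown node (sum of currents leaving = 0; resistances in Ω):
  Node 1: (V_1 - 15)/91000 + (V_1 - V_2)/5.1 + (V_1 - 0)/1.1 = 0
  Node 2: (V_2 - V_1)/5.1 + (V_2 - 0)/16 = 0
Collecting terms (coefficients in siemens):
  1.105·V_1 - 0.1961·V_2 = 0.0001648
  0.2586·V_2 - 0.1961·V_1 = 0
Determinant D = (1.105)(0.2586) - (-0.1961)(-0.1961) = 0.2473
V_1 = [(0.0001648)(0.2586) - (-0.1961)(0)]/D = 0.0001723 V
V_2 = [(1.105)(0) - (0.0001648)(-0.1961)]/D = 0.0001307 V
V_th = V_2 - V_3 = 0.0001307 - 0 = 0.0001307 V
Step 2 — R_th: zero the source — replace V1 by a short circuit (node 3 merges into node 0) — and find the resistance seen between A (node 2) and B (node 0).
Reduce the network between node 2 (A) and node 0 (B) by series/parallel combination:
  Rp1 = R1 ‖ R3 (parallel, both between nodes 0 and 1) = 1/(1/91000 + 1/1.1) = 1.1 Ω
  Rs1 = R2 + Rp1 (series, joined only at node 1) = 5.1 + 1.1 = 6.2 Ω
  Rp2 = R4 ‖ Rs1 (parallel, both between nodes 0 and 2) = 1/(1/16 + 1/6.2) = 4.468 Ω
R_th = 4.468 Ω
I_n = V_th/R_th = 0.0001307/4.468 = 0.00002924 A, and R_n = R_th = 4.468 Ω

Final answer: I_n = 2.924e-05 A, R_n = 4.468 Ω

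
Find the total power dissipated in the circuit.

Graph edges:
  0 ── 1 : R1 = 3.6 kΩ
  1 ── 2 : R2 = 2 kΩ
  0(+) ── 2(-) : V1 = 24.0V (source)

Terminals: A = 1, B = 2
Nodal analysis, taking node 2 as the 0 V reference.
Source V1 fixes V_0 = 24 V.
KCL at each unknown node (sum of currents leaving = 0; resistances in Ω):
  Node 1: (V_1 - 24)/3600 + (V_1 - 0)/2000 = 0
Collecting terms: 0.0007778 × V_1 = 0.006667  =>  V_1 = 8.571 V
Power in each resistor, P = (ΔV)²/R:
  P_R1 = (24 - 8.571)²/3600 = 0.06612 W
  P_R2 = (8.571 - 0)²/2000 = 0.03673 W
P_total = P_R1 + P_R2 = 0.1029 W

Final answer: 0.1029 W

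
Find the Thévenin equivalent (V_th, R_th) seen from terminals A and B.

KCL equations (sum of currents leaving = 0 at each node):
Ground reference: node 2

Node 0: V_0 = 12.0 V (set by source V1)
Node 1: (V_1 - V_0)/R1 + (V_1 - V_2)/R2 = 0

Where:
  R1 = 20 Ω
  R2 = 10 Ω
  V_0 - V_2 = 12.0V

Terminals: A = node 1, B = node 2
Step 1 — V_th is the open-circuit voltage V_A - V_B (nothing connected across the terminals).
Nodal analysis, taking node 2 as the 0 V reference.
Source V1 fixes V_0 = 12 V.
KCL at each unknown node (sum of currents leaving = 0; resistances in Ω):
  Node 1: (V_1 - 12)/20 + (V_1 - 0)/10 = 0
Collecting terms: 0.15 × V_1 = 0.6  =>  V_1 = 4 V
V_th = V_1 - V_2 = 4 - 0 = 4 V
Step 2 — R_th: zero the source — replace V1 by a short circuit (node 2 merges into node 0) — and find the resistance seen between A (node 1) and B (node 0).
Reduce the network between node 1 (A) and node 0 (B) by series/parallel combination:
  Rp1 = R1 ‖ R2 (parallel, both between nodes 0 and 1) = 1/(1/20 + 1/10) = 6.667 Ω
R_th = 6.667 Ω

Final answer: V_th = 4 V, R_th = 6.667 Ω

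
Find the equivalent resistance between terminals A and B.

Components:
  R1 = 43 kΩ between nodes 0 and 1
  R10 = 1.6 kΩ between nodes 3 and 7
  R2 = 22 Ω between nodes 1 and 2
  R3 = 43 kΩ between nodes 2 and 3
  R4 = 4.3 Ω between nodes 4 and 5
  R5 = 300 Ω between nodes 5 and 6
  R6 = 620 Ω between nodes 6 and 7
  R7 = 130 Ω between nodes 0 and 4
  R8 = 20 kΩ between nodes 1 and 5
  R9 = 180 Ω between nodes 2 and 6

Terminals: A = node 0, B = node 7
The network is not a plain series/parallel combination. Inject a 1 A test current into terminal A (node 0) and return it from terminal B (node 7); then R_eq = V_A / (1 A).
Nodal analysis, taking node 7 as the 0 V reference.
Current source I_test pushes 1 A into node 0 and draws it out of node 7.
KCL at each unknown node (sum of currents leaving = 0; resistances in Ω):
  Node 0: (V_0 - V_1)/43000 + (V_0 - V_4)/130 - 1 = 0
  Node 1: (V_1 - V_0)/43000 + (V_1 - V_2)/22 + (V_1 - V_5)/20000 = 0
  Node 2: (V_2 - V_1)/22 + (V_2 - V_3)/43000 + (V_2 - V_6)/180 = 0
  Node 3: (V_3 - V_2)/43000 + (V_3 - 0)/1600 = 0
  Node 4: (V_4 - V_0)/130 + (V_4 - V_5)/4.3 = 0
  Node 5: (V_5 - V_1)/20000 + (V_5 - V_4)/4.3 + (V_5 - V_6)/300 = 0
  Node 6: (V_6 - V_2)/180 + (V_6 - V_5)/300 + (V_6 - 0)/620 = 0
Collecting terms (coefficients in siemens):
  0.007716·V_0 - 0.00002326·V_1 - 0.007692·V_4 = 1
  0.04553·V_1 - 0.00002326·V_0 - 0.04545·V_2 - 0.00005·V_5 = 0
  0.05103·V_2 - 0.04545·V_1 - 0.00002326·V_3 - 0.005556·V_6 = 0
  0.0006483·V_3 - 0.00002326·V_2 = 0
  0.2403·V_4 - 0.007692·V_0 - 0.2326·V_5 = 0
  0.2359·V_5 - 0.00005·V_1 - 0.2326·V_4 - 0.003333·V_6 = 0
  0.0105·V_6 - 0.005556·V_2 - 0.003333·V_5 = 0
Solving these 7 simultaneous equations (Gaussian elimination) gives:
  V_0 = 1037 V, V_1 = 613.9 V, V_2 = 613.4 V, V_3 = 22 V
  V_4 = 908.4 V, V_5 = 904.2 V, V_6 = 611.5 V
R_eq = V_0 / 1 A = 1037 Ω = 1.037 kΩ

Final answer: 1.037 kΩ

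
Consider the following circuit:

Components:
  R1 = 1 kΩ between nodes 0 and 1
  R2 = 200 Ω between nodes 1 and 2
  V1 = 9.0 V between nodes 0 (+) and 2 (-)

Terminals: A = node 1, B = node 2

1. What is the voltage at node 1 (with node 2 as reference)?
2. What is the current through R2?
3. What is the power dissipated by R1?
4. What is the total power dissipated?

Nodal analysis, taking node 2 as the 0 V reference.
Source V1 fixes V_0 = 9 V.
KCL at each unknown node (sum of currents leaving = 0; resistances in Ω):
  Node 1: (V_1 - 9)/1000 + (V_1 - 0)/200 = 0
Collecting terms: 0.006 × V_1 = 0.009  =>  V_1 = 1.5 V
Part 1:
  Read off the nodal solution: V_1 = 1.5 V
Part 2:
  I_R2 = (V_1 - V_2)/R2 = (1.5 - 0)/200 = 0.0075 A
  Magnitude: I_R2 = 0.0075 A
Part 3:
  I_R1 = (V_0 - V_1)/R1 = (9 - 1.5)/1000 = 0.0075 A
  P_R1 = I_R1² × R1 = (0.0075)² × 1000 = 0.05625 W
Part 4:
  Power in each resistor, P = (ΔV)²/R:
    P_R1 = (9 - 1.5)²/1000 = 0.05625 W
    P_R2 = (1.5 - 0)²/200 = 0.01125 W
  P_total = P_R1 + P_R2 = 0.0675 W

Final answers:
1. V_1 = 1.5 V
2. I_R2 = 0.0075 A
3. P_R1 = 0.05625 W
4. P_total = 0.0675 W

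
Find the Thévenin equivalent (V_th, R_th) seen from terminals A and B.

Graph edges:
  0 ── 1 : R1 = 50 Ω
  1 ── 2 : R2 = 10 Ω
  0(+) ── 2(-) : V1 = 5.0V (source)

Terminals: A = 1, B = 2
Step 1 — V_th is the open-circuit voltage V_A - V_B (nothing connected across the terminals).
Nodal analysis, taking node 2 as the 0 V reference.
Source V1 fixes V_0 = 5 V.
KCL at each unknown node (sum of currents leaving = 0; resistances in Ω):
  Node 1: (V_1 - 5)/50 + (V_1 - 0)/10 = 0
Collecting terms: 0.12 × V_1 = 0.1  =>  V_1 = 0.8333 V
V_th = V_1 - V_2 = 0.8333 - 0 = 0.8333 V
Step 2 — R_th: zero the source — replace V1 by a short circuit (node 2 merges into node 0) — and find the resistance seen between A (node 1) and B (node 0).
Reduce the network between node 1 (A) and node 0 (B) by series/parallel combination:
  Rp1 = R1 ‖ R2 (parallel, both between nodes 0 and 1) = 1/(1/50 + 1/10) = 8.333 Ω
R_th = 8.333 Ω

Final answer: V_th = 0.8333 V, R_th = 8.333 Ω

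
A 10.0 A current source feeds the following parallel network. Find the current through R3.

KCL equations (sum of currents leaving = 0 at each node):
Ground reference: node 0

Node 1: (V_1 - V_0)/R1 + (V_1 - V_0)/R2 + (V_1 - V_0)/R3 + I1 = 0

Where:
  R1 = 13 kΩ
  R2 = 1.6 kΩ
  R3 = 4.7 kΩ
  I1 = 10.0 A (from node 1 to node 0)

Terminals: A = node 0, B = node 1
All resistors sit directly between nodes 0 and 1, so they are in parallel and share one voltage V; the full source current 10 A splits among them.
1/R_par = 1/13000 + 1/1600 + 1/4700 = 0.0009147 S  =>  R_par = 1093 Ω
V = I × R_par = 10 × 1093 = 10930 V
I_R3 = V/R3 = 10930/4700 = 2.326 A

Final answer: 2.326 A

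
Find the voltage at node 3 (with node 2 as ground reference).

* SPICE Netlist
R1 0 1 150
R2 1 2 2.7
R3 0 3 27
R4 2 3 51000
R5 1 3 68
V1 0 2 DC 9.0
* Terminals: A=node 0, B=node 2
Nodal analysis, taking node 2 as the 0 V reference.
Source V1 fixes V_0 = 9 V.
KCL at each unknown node (sum of currents leaving = 0; resistances in Ω):
  Node 1: (V_1 - 9)/150 + (V_1 - 0)/2.7 + (V_1 - V_3)/68 = 0
  Node 3: (V_3 - 9)/27 + (V_3 - 0)/51000 + (V_3 - V_1)/68 = 0
Collecting terms (coefficients in siemens):
  0.3917·V_1 - 0.01471·V_3 = 0.06
  0.05176·V_3 - 0.01471·V_1 = 0.3333
Determinant D = (0.3917)(0.05176) - (-0.01471)(-0.01471) = 0.02006
V_1 = [(0.06)(0.05176) - (-0.01471)(0.3333)]/D = 0.3992 V
V_3 = [(0.3917)(0.3333) - (0.06)(-0.01471)]/D = 6.553 V
The requested potential is V_3 = 6.553 V.

Final answer: V_3 = 6.553 V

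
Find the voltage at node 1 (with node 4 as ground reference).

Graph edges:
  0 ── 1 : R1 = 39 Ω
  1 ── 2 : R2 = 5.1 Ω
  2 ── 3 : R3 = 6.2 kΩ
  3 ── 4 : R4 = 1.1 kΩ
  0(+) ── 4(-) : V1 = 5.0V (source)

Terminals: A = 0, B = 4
Nodal analysis, taking node 4 as the 0 V reference.
Source V1 fixes V_0 = 5 V.
KCL at each unknown node (sum of currents leaving = 0; resistances in Ω):
  Node 1: (V_1 - 5)/39 + (V_1 - V_2)/5.1 = 0
  Node 2: (V_2 - V_1)/5.1 + (V_2 - V_3)/6200 = 0
  Node 3: (V_3 - V_2)/6200 + (V_3 - 0)/1100 = 0
Collecting terms (coefficients in siemens):
  0.2217·V_1 - 0.1961·V_2 = 0.1282
  0.1962·V_2 - 0.1961·V_1 - 0.0001613·V_3 = 0
  0.00107·V_3 - 0.0001613·V_2 = 0
Solving these 3 simultaneous equations (Gaussian elimination) gives:
  V_1 = 4.973 V, V_2 = 4.97 V, V_3 = 0.7489 V
The requested potential is V_1 = 4.973 V.

Final answer: V_1 = 4.973 V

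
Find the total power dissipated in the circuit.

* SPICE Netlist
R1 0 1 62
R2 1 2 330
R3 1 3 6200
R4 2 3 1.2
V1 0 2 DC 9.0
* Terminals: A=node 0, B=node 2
Nodal analysis, taking node 2 as the 0 V reference.
Source V1 fixes V_0 = 9 V.
KCL at each unknown node (sum of currents leaving = 0; resistances in Ω):
  Node 1: (V_1 - 9)/62 + (V_1 - 0)/330 + (V_1 - V_3)/6200 = 0
  Node 3: (V_3 - V_1)/6200 + (V_3 - 0)/1.2 = 0
Collecting terms (coefficients in siemens):
  0.01932·V_1 - 0.0001613·V_3 = 0.1452
  0.8335·V_3 - 0.0001613·V_1 = 0
Determinant D = (0.01932)(0.8335) - (-0.0001613)(-0.0001613) = 0.0161
V_1 = [(0.1452)(0.8335) - (-0.0001613)(0)]/D = 7.513 V
V_3 = [(0.01932)(0) - (0.1452)(-0.0001613)]/D = 0.001454 V
Power in each resistor, P = (ΔV)²/R:
  P_R1 = (9 - 7.513)²/62 = 0.03565 W
  P_R2 = (7.513 - 0)²/330 = 0.1711 W
  P_R3 = (7.513 - 0.001454)²/6200 = 0.009101 W
  P_R4 = (0 - 0.001454)²/1.2 = 0.000001762 W
P_total = P_R1 + P_R2 + P_R3 + P_R4 = 0.2158 W

Final answer: 0.2158 W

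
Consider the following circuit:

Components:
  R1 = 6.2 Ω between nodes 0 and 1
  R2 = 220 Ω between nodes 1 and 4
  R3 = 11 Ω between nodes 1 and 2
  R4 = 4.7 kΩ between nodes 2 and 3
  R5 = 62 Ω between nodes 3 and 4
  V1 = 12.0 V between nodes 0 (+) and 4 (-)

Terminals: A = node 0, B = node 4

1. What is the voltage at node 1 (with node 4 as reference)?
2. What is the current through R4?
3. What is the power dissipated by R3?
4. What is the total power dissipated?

Nodal analysis, taking node 4 as the 0 V reference.
Source V1 fixes V_0 = 12 V.
KCL at each unknown node (sum of currents leaving = 0; resistances in Ω):
  Node 1: (V_1 - 12)/6.2 + (V_1 - 0)/220 + (V_1 - V_2)/11 = 0
  Node 2: (V_2 - V_1)/11 + (V_2 - V_3)/4700 = 0
  Node 3: (V_3 - V_2)/4700 + (V_3 - 0)/62 = 0
Collecting terms (coefficients in siemens):
  0.2567·V_1 - 0.09091·V_2 = 1.935
  0.09112·V_2 - 0.09091·V_1 - 0.0002128·V_3 = 0
  0.01634·V_3 - 0.0002128·V_2 = 0
Solving these 3 simultaneous equations (Gaussian elimination) gives:
  V_1 = 11.66 V, V_2 = 11.63 V, V_3 = 0.1514 V
Part 1:
  Read off the nodal solution: V_1 = 11.66 V
Part 2:
  I_R4 = (V_2 - V_3)/R4 = (11.63 - 0.1514)/4700 = 0.002442 A
  Magnitude: I_R4 = 0.002442 A
Part 3:
  I_R3 = (V_1 - V_2)/R3 = (11.66 - 11.63)/11 = 0.002442 A
  P_R3 = I_R3² × R3 = (0.002442)² × 11 = 0.0000656 W
Part 4:
  Power in each resistor, P = (ΔV)²/R:
    P_R1 = (12 - 11.66)²/6.2 = 0.01905 W
    P_R2 = (11.66 - 0)²/220 = 0.6176 W
    P_R3 = (11.66 - 11.63)²/11 = 0.0000656 W
    P_R4 = (11.63 - 0.1514)²/4700 = 0.02803 W
    P_R5 = (0.1514 - 0)²/62 = 0.0003698 W
  P_total = P_R1 + P_R2 + P_R3 + P_R4 + P_R5 = 0.6651 W

Final answers:
1. V_1 = 11.66 V
2. I_R4 = 0.002442 A
3. P_R3 = 6.56e-05 W
4. P_total = 0.6651 W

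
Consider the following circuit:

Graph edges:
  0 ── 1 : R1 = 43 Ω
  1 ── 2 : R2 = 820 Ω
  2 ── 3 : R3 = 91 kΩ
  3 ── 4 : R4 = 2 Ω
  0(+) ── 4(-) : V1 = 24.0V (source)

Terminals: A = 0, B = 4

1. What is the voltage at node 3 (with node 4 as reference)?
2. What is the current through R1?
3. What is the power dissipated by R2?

Nodal analysis, taking node 4 as the 0 V reference.
Source V1 fixes V_0 = 24 V.
KCL at each unknown node (sum of currents leaving = 0; resistances in Ω):
  Node 1: (V_1 - 24)/43 + (V_1 - V_2)/820 = 0
  Node 2: (V_2 - V_1)/820 + (V_2 - V_3)/91000 = 0
  Node 3: (V_3 - V_2)/91000 + (V_3 - 0)/2 = 0
Collecting terms (coefficients in siemens):
  0.02448·V_1 - 0.00122·V_2 = 0.5581
  0.001231·V_2 - 0.00122·V_1 - 0.00001099·V_3 = 0
  0.5·V_3 - 0.00001099·V_2 = 0
Solving these 3 simultaneous equations (Gaussian elimination) gives:
  V_1 = 23.99 V, V_2 = 23.77 V, V_3 = 0.0005225 V
Part 1:
  Read off the nodal solution: V_3 = 0.0005225 V
Part 2:
  I_R1 = (V_0 - V_1)/R1 = (24 - 23.99)/43 = 0.0002613 A
  Magnitude: I_R1 = 0.0002613 A
Part 3:
  I_R2 = (V_1 - V_2)/R2 = (23.99 - 23.77)/820 = 0.0002613 A
  P_R2 = I_R2² × R2 = (0.0002613)² × 820 = 0.00005597 W

Final answers:
1. V_3 = 0.0005225 V
2. I_R1 = 0.0002613 A
3. P_R2 = 5.597e-05 W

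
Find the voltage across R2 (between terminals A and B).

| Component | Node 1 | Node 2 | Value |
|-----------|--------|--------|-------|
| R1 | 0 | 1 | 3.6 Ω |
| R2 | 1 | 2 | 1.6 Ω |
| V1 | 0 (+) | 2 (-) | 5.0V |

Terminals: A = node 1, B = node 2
R1 and R2 are in series across V1 (node 0 → node 1 → node 2), and the output A–B is taken across R2, so this is a voltage divider.
Series current: I = V1/(R1 + R2) = 5/(3.6 + 1.6) = 5/5.2 = 0.9615 A
V_R2 = I × R2 = V1 × R2/(R1 + R2) = 5 × 1.6/5.2 = 1.538 V

Final answer: 1.538 V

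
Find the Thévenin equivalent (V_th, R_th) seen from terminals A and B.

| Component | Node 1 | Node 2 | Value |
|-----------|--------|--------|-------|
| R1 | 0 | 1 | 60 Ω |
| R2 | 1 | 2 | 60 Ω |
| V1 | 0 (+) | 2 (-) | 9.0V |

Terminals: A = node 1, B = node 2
Step 1 — V_th is the open-circuit voltage V_A - V_B (nothing connected across the terminals).
Nodal analysis, taking node 2 as the 0 V reference.
Source V1 fixes V_0 = 9 V.
KCL at each unknown node (sum of currents leaving = 0; resistances in Ω):
  Node 1: (V_1 - 9)/60 + (V_1 - 0)/60 = 0
Collecting terms: 0.03333 × V_1 = 0.15  =>  V_1 = 4.5 V
V_th = V_1 - V_2 = 4.5 - 0 = 4.5 V
Step 2 — R_th: zero the source — replace V1 by a short circuit (node 2 merges into node 0) — and find the resistance seen between A (node 1) and B (node 0).
Reduce the network between node 1 (A) and node 0 (B) by series/parallel combination:
  Rp1 = R1 ‖ R2 (parallel, both between nodes 0 and 1) = 1/(1/60 + 1/60) = 30 Ω
R_th = 30 Ω

Final answer: V_th = 4.5 V, R_th = 30 Ω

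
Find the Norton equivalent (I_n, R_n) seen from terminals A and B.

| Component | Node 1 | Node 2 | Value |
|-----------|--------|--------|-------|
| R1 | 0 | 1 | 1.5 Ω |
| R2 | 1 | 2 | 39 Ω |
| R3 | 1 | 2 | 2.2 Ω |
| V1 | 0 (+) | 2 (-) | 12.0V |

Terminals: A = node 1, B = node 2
Find the Thévenin equivalent first; then I_n = V_th/R_th and R_n = R_th.
Step 1 — V_th is the open-circuit voltage V_A - V_B (nothing connected across the terminals).
Nodal analysis, taking node 2 as the 0 V reference.
Source V1 fixes V_0 = 12 V.
KCL at each unknown node (sum of currents leaving = 0; resistances in Ω):
  Node 1: (V_1 - 12)/1.5 + (V_1 - 0)/39 + (V_1 - 0)/2.2 = 0
Collecting terms: 1.147 × V_1 = 8  =>  V_1 = 6.976 V
V_th = V_1 - V_2 = 6.976 - 0 = 6.976 V
Step 2 — R_th: zero the source — replace V1 by a short circuit (node 2 merges into node 0) — and find the resistance seen between A (node 1) and B (node 0).
Reduce the network between node 1 (A) and node 0 (B) by series/parallel combination:
  Rp1 = R1 ‖ R2 ‖ R3 (parallel, all between nodes 0 and 1) = 1/(1/1.5 + 1/39 + 1/2.2) = 0.872 Ω
R_th = 0.872 Ω
I_n = V_th/R_th = 6.976/0.872 = 8 A, and R_n = R_th = 0.872 Ω

Final answer: I_n = 8 A, R_n = 0.872 Ω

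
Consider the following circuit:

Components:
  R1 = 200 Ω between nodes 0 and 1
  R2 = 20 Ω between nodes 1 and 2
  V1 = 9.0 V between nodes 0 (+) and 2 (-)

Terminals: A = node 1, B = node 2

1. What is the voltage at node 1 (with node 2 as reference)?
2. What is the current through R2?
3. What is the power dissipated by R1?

Nodal analysis, taking node 2 as the 0 V reference.
Source V1 fixes V_0 = 9 V.
KCL at each unknown node (sum of currents leaving = 0; resistances in Ω):
  Node 1: (V_1 - 9)/200 + (V_1 - 0)/20 = 0
Collecting terms: 0.055 × V_1 = 0.045  =>  V_1 = 0.8182 V
Part 1:
  Read off the nodal solution: V_1 = 0.8182 V
Part 2:
  I_R2 = (V_1 - V_2)/R2 = (0.8182 - 0)/20 = 0.04091 A
  Magnitude: I_R2 = 0.04091 A
Part 3:
  I_R1 = (V_0 - V_1)/R1 = (9 - 0.8182)/200 = 0.04091 A
  P_R1 = I_R1² × R1 = (0.04091)² × 200 = 0.3347 W

Final answers:
1. V_1 = 0.8182 V
2. I_R2 = 0.04091 A
3. P_R1 = 0.3347 W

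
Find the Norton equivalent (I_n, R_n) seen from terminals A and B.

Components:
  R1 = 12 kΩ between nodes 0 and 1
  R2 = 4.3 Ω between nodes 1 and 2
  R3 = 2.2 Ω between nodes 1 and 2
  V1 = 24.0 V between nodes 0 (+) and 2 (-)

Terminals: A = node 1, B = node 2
Find the Thévenin equivalent first; then I_n = V_th/R_th and R_n = R_th.
Step 1 — V_th is the open-circuit voltage V_A - V_B (nothing connected across the terminals).
Nodal analysis, taking node 2 as the 0 V reference.
Source V1 fixes V_0 = 24 V.
KCL at each unknown node (sum of currents leaving = 0; resistances in Ω):
  Node 1: (V_1 - 24)/12000 + (V_1 - 0)/4.3 + (V_1 - 0)/2.2 = 0
Collecting terms: 0.6872 × V_1 = 0.002  =>  V_1 = 0.00291 V
V_th = V_1 - V_2 = 0.00291 - 0 = 0.00291 V
Step 2 — R_th: zero the source — replace V1 by a short circuit (node 2 merges into node 0) — and find the resistance seen between A (node 1) and B (node 0).
Reduce the network between node 1 (A) and node 0 (B) by series/parallel combination:
  Rp1 = R1 ‖ R2 ‖ R3 (parallel, all between nodes 0 and 1) = 1/(1/12000 + 1/4.3 + 1/2.2) = 1.455 Ω
R_th = 1.455 Ω
I_n = V_th/R_th = 0.00291/1.455 = 0.002 A, and R_n = R_th = 1.455 Ω

Final answer: I_n = 0.002 A, R_n = 1.455 Ω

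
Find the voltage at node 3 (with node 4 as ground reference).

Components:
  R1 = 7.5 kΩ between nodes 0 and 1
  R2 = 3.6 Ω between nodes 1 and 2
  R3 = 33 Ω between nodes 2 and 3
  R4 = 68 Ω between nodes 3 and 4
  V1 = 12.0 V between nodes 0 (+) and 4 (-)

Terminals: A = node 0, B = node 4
Nodal analysis, taking node 4 as the 0 V reference.
Source V1 fixes V_0 = 12 V.
KCL at each unknown node (sum of currents leaving = 0; resistances in Ω):
  Node 1: (V_1 - 12)/7500 + (V_1 - V_2)/3.6 = 0
  Node 2: (V_2 - V_1)/3.6 + (V_2 - V_3)/33 = 0
  Node 3: (V_3 - V_2)/33 + (V_3 - 0)/68 = 0
Collecting terms (coefficients in siemens):
  0.2779·V_1 - 0.2778·V_2 = 0.0016
  0.3081·V_2 - 0.2778·V_1 - 0.0303·V_3 = 0
  0.04501·V_3 - 0.0303·V_2 = 0
Solving these 3 simultaneous equations (Gaussian elimination) gives:
  V_1 = 0.1651 V, V_2 = 0.1594 V, V_3 = 0.1073 V
The requested potential is V_3 = 0.1073 V.

Final answer: V_3 = 0.1073 V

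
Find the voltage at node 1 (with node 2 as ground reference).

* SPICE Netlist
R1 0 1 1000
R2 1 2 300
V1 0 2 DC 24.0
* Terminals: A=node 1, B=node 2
Nodal analysis, taking node 2 as the 0 V reference.
Source V1 fixes V_0 = 24 V.
KCL at each unknown node (sum of currents leaving = 0; resistances in Ω):
  Node 1: (V_1 - 24)/1000 + (V_1 - 0)/300 = 0
Collecting terms: 0.004333 × V_1 = 0.024  =>  V_1 = 5.538 V
The requested potential is V_1 = 5.538 V.

Final answer: V_1 = 5.538 V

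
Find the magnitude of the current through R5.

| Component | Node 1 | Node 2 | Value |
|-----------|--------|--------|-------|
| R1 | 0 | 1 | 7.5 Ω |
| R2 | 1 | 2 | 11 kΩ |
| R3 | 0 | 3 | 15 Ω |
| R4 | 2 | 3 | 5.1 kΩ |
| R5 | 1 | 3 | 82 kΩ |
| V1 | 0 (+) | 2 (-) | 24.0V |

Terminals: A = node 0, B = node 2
Nodal analysis, taking node 2 as the 0 V reference.
Source V1 fixes V_0 = 24 V.
KCL at each unknown node (sum of currents leaving = 0; resistances in Ω):
  Node 1: (V_1 - 24)/7.5 + (V_1 - 0)/11000 + (V_1 - V_3)/82000 = 0
  Node 3: (V_3 - 24)/15 + (V_3 - 0)/5100 + (V_3 - V_1)/82000 = 0
Collecting terms (coefficients in siemens):
  0.1334·V_1 - 0.0000122·V_3 = 3.2
  0.06687·V_3 - 0.0000122·V_1 = 1.6
Determinant D = (0.1334)(0.06687) - (-0.0000122)(-0.0000122) = 0.008924
V_1 = [(3.2)(0.06687) - (-0.0000122)(1.6)]/D = 23.98 V
V_3 = [(0.1334)(1.6) - (3.2)(-0.0000122)]/D = 23.93 V
I_R5 = (V_1 - V_3)/R5 = (23.98 - 23.93)/82000 = 0.0000006587 A
|I_R5| = 0.0000006587 A

Final answer: |I_R5| = 6.587e-07 A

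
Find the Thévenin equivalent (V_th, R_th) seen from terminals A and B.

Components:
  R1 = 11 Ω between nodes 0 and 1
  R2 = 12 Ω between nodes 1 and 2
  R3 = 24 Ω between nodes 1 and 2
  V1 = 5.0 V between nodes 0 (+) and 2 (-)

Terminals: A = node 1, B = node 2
Step 1 — V_th is the open-circuit voltage V_A - V_B (nothing connected across the terminals).
Nodal analysis, taking node 2 as the 0 V reference.
Source V1 fixes V_0 = 5 V.
KCL at each unknown node (sum of currents leaving = 0; resistances in Ω):
  Node 1: (V_1 - 5)/11 + (V_1 - 0)/12 + (V_1 - 0)/24 = 0
Collecting terms: 0.2159 × V_1 = 0.4545  =>  V_1 = 2.105 V
V_th = V_1 - V_2 = 2.105 - 0 = 2.105 V
Step 2 — R_th: zero the source — replace V1 by a short circuit (node 2 merges into node 0) — and find the resistance seen between A (node 1) and B (node 0).
Reduce the network between node 1 (A) and node 0 (B) by series/parallel combination:
  Rp1 = R1 ‖ R2 ‖ R3 (parallel, all between nodes 0 and 1) = 1/(1/11 + 1/12 + 1/24) = 4.632 Ω
R_th = 4.632 Ω

Final answer: V_th = 2.105 V, R_th = 4.632 Ω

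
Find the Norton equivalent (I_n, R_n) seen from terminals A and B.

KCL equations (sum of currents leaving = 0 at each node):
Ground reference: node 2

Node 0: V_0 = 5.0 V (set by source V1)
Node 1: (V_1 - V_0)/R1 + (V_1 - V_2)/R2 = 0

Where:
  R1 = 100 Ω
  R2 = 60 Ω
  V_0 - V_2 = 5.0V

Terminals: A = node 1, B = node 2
Find the Thévenin equivalent first; then I_n = V_th/R_th and R_n = R_th.
Step 1 — V_th is the open-circuit voltage V_A - V_B (nothing connected across the terminals).
Nodal analysis, taking node 2 as the 0 V reference.
Source V1 fixes V_0 = 5 V.
KCL at each unknown node (sum of currents leaving = 0; resistances in Ω):
  Node 1: (V_1 - 5)/100 + (V_1 - 0)/60 = 0
Collecting terms: 0.02667 × V_1 = 0.05  =>  V_1 = 1.875 V
V_th = V_1 - V_2 = 1.875 - 0 = 1.875 V
Step 2 — R_th: zero the source — replace V1 by a short circuit (node 2 merges into node 0) — and find the resistance seen between A (node 1) and B (node 0).
Reduce the network between node 1 (A) and node 0 (B) by series/parallel combination:
  Rp1 = R1 ‖ R2 (parallel, both between nodes 0 and 1) = 1/(1/100 + 1/60) = 37.5 Ω
R_th = 37.5 Ω
I_n = V_th/R_th = 1.875/37.5 = 0.05 A, and R_n = R_th = 37.5 Ω

Final answer: I_n = 0.05 A, R_n = 37.5 Ω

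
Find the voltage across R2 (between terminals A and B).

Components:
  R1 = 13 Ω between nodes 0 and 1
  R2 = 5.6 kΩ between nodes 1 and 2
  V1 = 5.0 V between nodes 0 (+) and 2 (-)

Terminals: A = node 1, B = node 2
R1 and R2 are in series across V1 (node 0 → node 1 → node 2), and the output A–B is taken across R2, so this is a voltage divider.
Series current: I = V1/(R1 + R2) = 5/(13 + 5600) = 5/5613 = 0.0008908 A
V_R2 = I × R2 = V1 × R2/(R1 + R2) = 5 × 5600/5613 = 4.988 V

Final answer: 4.988 V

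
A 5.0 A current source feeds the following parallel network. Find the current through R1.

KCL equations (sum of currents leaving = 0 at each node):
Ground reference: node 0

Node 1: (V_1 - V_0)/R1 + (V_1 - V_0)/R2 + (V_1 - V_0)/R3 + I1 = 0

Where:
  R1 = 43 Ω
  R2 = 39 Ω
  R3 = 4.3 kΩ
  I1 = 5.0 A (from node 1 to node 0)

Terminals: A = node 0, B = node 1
All resistors sit directly between nodes 0 and 1, so they are in parallel and share one voltage V; the full source current 5 A splits among them.
1/R_par = 1/43 + 1/39 + 1/4300 = 0.04913 S  =>  R_par = 20.35 Ω
V = I × R_par = 5 × 20.35 = 101.8 V
I_R1 = V/R1 = 101.8/43 = 2.367 A

Final answer: 2.367 A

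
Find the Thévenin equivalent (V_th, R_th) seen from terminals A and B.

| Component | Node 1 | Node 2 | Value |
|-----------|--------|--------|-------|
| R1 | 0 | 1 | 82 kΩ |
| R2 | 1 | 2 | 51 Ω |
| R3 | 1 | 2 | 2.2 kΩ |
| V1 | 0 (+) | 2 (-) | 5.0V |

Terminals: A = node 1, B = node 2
Step 1 — V_th is the open-circuit voltage V_A - V_B (nothing connected across the terminals).
Nodal analysis, taking node 2 as the 0 V reference.
Source V1 fixes V_0 = 5 V.
KCL at each unknown node (sum of currents leaving = 0; resistances in Ω):
  Node 1: (V_1 - 5)/82000 + (V_1 - 0)/51 + (V_1 - 0)/2200 = 0
Collecting terms: 0.02007 × V_1 = 0.00006098  =>  V_1 = 0.003037 V
V_th = V_1 - V_2 = 0.003037 - 0 = 0.003037 V
Step 2 — R_th: zero the source — replace V1 by a short circuit (node 2 merges into node 0) — and find the resistance seen between A (node 1) and B (node 0).
Reduce the network between node 1 (A) and node 0 (B) by series/parallel combination:
  Rp1 = R1 ‖ R2 ‖ R3 (parallel, all between nodes 0 and 1) = 1/(1/82000 + 1/51 + 1/2200) = 49.81 Ω
R_th = 49.81 Ω

Final answer: V_th = 0.003037 V, R_th = 49.81 Ω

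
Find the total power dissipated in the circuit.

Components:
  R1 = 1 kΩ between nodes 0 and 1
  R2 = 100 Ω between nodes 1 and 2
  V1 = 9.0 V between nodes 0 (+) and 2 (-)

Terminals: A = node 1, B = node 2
Nodal analysis, taking node 2 as the 0 V reference.
Source V1 fixes V_0 = 9 V.
KCL at each unknown node (sum of currents leaving = 0; resistances in Ω):
  Node 1: (V_1 - 9)/1000 + (V_1 - 0)/100 = 0
Collecting terms: 0.011 × V_1 = 0.009  =>  V_1 = 0.8182 V
Power in each resistor, P = (ΔV)²/R:
  P_R1 = (9 - 0.8182)²/1000 = 0.06694 W
  P_R2 = (0.8182 - 0)²/100 = 0.006694 W
P_total = P_R1 + P_R2 = 0.07364 W

Final answer: 0.07364 W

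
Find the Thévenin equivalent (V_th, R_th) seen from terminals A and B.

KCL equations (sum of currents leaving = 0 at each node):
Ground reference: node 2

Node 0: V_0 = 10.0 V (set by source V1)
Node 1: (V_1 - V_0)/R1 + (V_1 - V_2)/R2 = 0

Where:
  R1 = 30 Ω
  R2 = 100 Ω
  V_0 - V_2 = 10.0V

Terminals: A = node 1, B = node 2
Step 1 — V_th is the open-circuit voltage V_A - V_B (nothing connected across the terminals).
Nodal analysis, taking node 2 as the 0 V reference.
Source V1 fixes V_0 = 10 V.
KCL at each unknown node (sum of currents leaving = 0; resistances in Ω):
  Node 1: (V_1 - 10)/30 + (V_1 - 0)/100 = 0
Collecting terms: 0.04333 × V_1 = 0.3333  =>  V_1 = 7.692 V
V_th = V_1 - V_2 = 7.692 - 0 = 7.692 V
Step 2 — R_th: zero the source — replace V1 by a short circuit (node 2 merges into node 0) — and find the resistance seen between A (node 1) and B (node 0).
Reduce the network between node 1 (A) and node 0 (B) by series/parallel combination:
  Rp1 = R1 ‖ R2 (parallel, both between nodes 0 and 1) = 1/(1/30 + 1/100) = 23.08 Ω
R_th = 23.08 Ω

Final answer: V_th = 7.692 V, R_th = 23.08 Ω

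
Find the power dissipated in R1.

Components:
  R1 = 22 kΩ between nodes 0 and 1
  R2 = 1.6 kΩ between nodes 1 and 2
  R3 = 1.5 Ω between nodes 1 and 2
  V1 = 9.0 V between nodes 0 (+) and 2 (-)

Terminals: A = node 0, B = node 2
Nodal analysis, taking node 2 as the 0 V reference.
Source V1 fixes V_0 = 9 V.
KCL at each unknown node (sum of currents leaving = 0; resistances in Ω):
  Node 1: (V_1 - 9)/22000 + (V_1 - 0)/1600 + (V_1 - 0)/1.5 = 0
Collecting terms: 0.6673 × V_1 = 0.0004091  =>  V_1 = 0.000613 V
I_R1 = (V_0 - V_1)/R1 = (9 - 0.000613)/22000 = 0.0004091 A
P_R1 = I_R1² × R1 = (0.0004091)² × 22000 = 0.003681 W

Final answer: 0.003681 W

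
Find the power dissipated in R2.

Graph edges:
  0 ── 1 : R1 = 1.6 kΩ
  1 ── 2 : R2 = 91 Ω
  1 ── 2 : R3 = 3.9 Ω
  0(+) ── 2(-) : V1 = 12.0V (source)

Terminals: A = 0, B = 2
Nodal analysis, taking node 2 as the 0 V reference.
Source V1 fixes V_0 = 12 V.
KCL at each unknown node (sum of currents leaving = 0; resistances in Ω):
  Node 1: (V_1 - 12)/1600 + (V_1 - 0)/91 + (V_1 - 0)/3.9 = 0
Collecting terms: 0.268 × V_1 = 0.0075  =>  V_1 = 0.02798 V
I_R2 = (V_1 - V_2)/R2 = (0.02798 - 0)/91 = 0.0003075 A
P_R2 = I_R2² × R2 = (0.0003075)² × 91 = 0.000008605 W

Final answer: 8.605e-06 W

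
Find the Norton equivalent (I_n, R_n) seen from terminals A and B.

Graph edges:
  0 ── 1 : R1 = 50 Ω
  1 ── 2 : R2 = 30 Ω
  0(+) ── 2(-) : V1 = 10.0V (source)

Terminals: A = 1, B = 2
Find the Thévenin equivalent first; then I_n = V_th/R_th and R_n = R_th.
Step 1 — V_th is the open-circuit voltage V_A - V_B (nothing connected across the terminals).
Nodal analysis, taking node 2 as the 0 V reference.
Source V1 fixes V_0 = 10 V.
KCL at each unknown node (sum of currents leaving = 0; resistances in Ω):
  Node 1: (V_1 - 10)/50 + (V_1 - 0)/30 = 0
Collecting terms: 0.05333 × V_1 = 0.2  =>  V_1 = 3.75 V
V_th = V_1 - V_2 = 3.75 - 0 = 3.75 V
Step 2 — R_th: zero the source — replace V1 by a short circuit (node 2 merges into node 0) — and find the resistance seen between A (node 1) and B (node 0).
Reduce the network between node 1 (A) and node 0 (B) by series/parallel combination:
  Rp1 = R1 ‖ R2 (parallel, both between nodes 0 and 1) = 1/(1/50 + 1/30) = 18.75 Ω
R_th = 18.75 Ω
I_n = V_th/R_th = 3.75/18.75 = 0.2 A, and R_n = R_th = 18.75 Ω

Final answer: I_n = 0.2 A, R_n = 18.75 Ω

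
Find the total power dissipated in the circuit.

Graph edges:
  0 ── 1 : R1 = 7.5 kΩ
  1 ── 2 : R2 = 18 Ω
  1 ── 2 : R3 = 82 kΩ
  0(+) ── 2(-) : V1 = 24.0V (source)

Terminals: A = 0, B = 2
Nodal analysis, taking node 2 as the 0 V reference.
Source V1 fixes V_0 = 24 V.
KCL at each unknown node (sum of currents leaving = 0; resistances in Ω):
  Node 1: (V_1 - 24)/7500 + (V_1 - 0)/18 + (V_1 - 0)/82000 = 0
Collecting terms: 0.0557 × V_1 = 0.0032  =>  V_1 = 0.05745 V
Power in each resistor, P = (ΔV)²/R:
  P_R1 = (24 - 0.05745)²/7500 = 0.07643 W
  P_R2 = (0.05745 - 0)²/18 = 0.0001834 W
  P_R3 = (0.05745 - 0)²/82000 = 0.00000004025 W
P_total = P_R1 + P_R2 + P_R3 = 0.07662 W

Final answer: 0.07662 W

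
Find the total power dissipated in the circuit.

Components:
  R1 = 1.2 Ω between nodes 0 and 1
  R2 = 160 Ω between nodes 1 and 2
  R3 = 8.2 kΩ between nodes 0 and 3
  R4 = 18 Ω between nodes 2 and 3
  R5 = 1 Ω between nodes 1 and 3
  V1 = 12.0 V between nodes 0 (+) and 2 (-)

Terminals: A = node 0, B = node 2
Nodal analysis, taking node 2 as the 0 V reference.
Source V1 fixes V_0 = 12 V.
KCL at each unknown node (sum of currents leaving = 0; resistances in Ω):
  Node 1: (V_1 - 12)/1.2 + (V_1 - 0)/160 + (V_1 - V_3)/1 = 0
  Node 3: (V_3 - 12)/8200 + (V_3 - 0)/18 + (V_3 - V_1)/1 = 0
Collecting terms (coefficients in siemens):
  1.84·V_1 - 1·V_3 = 10
  1.056·V_3 - 1·V_1 = 0.001463
Determinant D = (1.84)(1.056) - (-1)(-1) = 0.942
V_1 = [(10)(1.056) - (-1)(0.001463)]/D = 11.21 V
V_3 = [(1.84)(0.001463) - (10)(-1)]/D = 10.62 V
Power in each resistor, P = (ΔV)²/R:
  P_R1 = (12 - 11.21)²/1.2 = 0.5224 W
  P_R2 = (11.21 - 0)²/160 = 0.7852 W
  P_R3 = (12 - 10.62)²/8200 = 0.0002328 W
  P_R4 = (0 - 10.62)²/18 = 6.264 W
  P_R5 = (11.21 - 10.62)²/1 = 0.3478 W
P_total = P_R1 + P_R2 + P_R3 + P_R4 + P_R5 = 7.92 W

Final answer: 7.92 W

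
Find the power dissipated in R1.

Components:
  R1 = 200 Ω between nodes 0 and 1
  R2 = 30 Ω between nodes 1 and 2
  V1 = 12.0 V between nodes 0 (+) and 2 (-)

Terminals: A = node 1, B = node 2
Nodal analysis, taking node 2 as the 0 V reference.
Source V1 fixes V_0 = 12 V.
KCL at each unknown node (sum of currents leaving = 0; resistances in Ω):
  Node 1: (V_1 - 12)/200 + (V_1 - 0)/30 = 0
Collecting terms: 0.03833 × V_1 = 0.06  =>  V_1 = 1.565 V
I_R1 = (V_0 - V_1)/R1 = (12 - 1.565)/200 = 0.05217 A
P_R1 = I_R1² × R1 = (0.05217)² × 200 = 0.5444 W

Final answer: 0.5444 W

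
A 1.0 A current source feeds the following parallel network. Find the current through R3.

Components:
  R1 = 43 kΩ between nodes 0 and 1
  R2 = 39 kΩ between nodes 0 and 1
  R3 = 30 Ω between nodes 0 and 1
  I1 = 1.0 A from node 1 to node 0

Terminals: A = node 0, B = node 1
All resistors sit directly between nodes 0 and 1, so they are in parallel and share one voltage V; the full source current 1 A splits among them.
1/R_par = 1/43000 + 1/39000 + 1/30 = 0.03338 S  =>  R_par = 29.96 Ω
V = I × R_par = 1 × 29.96 = 29.96 V
I_R3 = V/R3 = 29.96/30 = 0.9985 A

Final answer: 0.9985 A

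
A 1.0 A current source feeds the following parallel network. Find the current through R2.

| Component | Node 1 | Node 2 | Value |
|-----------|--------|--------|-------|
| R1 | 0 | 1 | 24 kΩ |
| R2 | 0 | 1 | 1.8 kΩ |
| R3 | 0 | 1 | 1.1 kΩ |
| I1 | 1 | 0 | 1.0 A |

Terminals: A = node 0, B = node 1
All resistors sit directly between nodes 0 and 1, so they are in parallel and share one voltage V; the full source current 1 A splits among them.
1/R_par = 1/24000 + 1/1800 + 1/1100 = 0.001506 S  =>  R_par = 663.9 Ω
V = I × R_par = 1 × 663.9 = 663.9 V
I_R2 = V/R2 = 663.9/1800 = 0.3688 A

Final answer: 0.3688 A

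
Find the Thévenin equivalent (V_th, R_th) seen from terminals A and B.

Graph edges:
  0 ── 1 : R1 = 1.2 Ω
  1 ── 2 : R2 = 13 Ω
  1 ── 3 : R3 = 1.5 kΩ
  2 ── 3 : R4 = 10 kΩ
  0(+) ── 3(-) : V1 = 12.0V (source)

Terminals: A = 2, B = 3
Step 1 — V_th is the open-circuit voltage V_A - V_B (nothing connected across the terminals).
Nodal analysis, taking node 3 as the 0 V reference.
Source V1 fixes V_0 = 12 V.
KCL at each unknown node (sum of currents leaving = 0; resistances in Ω):
  Node 1: (V_1 - 12)/1.2 + (V_1 - V_2)/13 + (V_1 - 0)/1500 = 0
  Node 2: (V_2 - V_1)/13 + (V_2 - 0)/10000 = 0
Collecting terms (coefficients in siemens):
  0.9109·V_1 - 0.07692·V_2 = 10
  0.07702·V_2 - 0.07692·V_1 = 0
Determinant D = (0.9109)(0.07702) - (-0.07692)(-0.07692) = 0.06424
V_1 = [(10)(0.07702) - (-0.07692)(0)]/D = 11.99 V
V_2 = [(0.9109)(0) - (10)(-0.07692)]/D = 11.97 V
V_th = V_2 - V_3 = 11.97 - 0 = 11.97 V
Step 2 — R_th: zero the source — replace V1 by a short circuit (node 3 merges into node 0) — and find the resistance seen between A (node 2) and B (node 0).
Reduce the network between node 2 (A) and node 0 (B) by series/parallel combination:
  Rp1 = R1 ‖ R3 (parallel, both between nodes 0 and 1) = 1/(1/1.2 + 1/1500) = 1.199 Ω
  Rs1 = R2 + Rp1 (series, joined only at node 1) = 13 + 1.199 = 14.2 Ω
  Rp2 = R4 ‖ Rs1 (parallel, both between nodes 0 and 2) = 1/(1/10000 + 1/14.2) = 14.18 Ω
R_th = 14.18 Ω

Final answer: V_th = 11.97 V, R_th = 14.18 Ω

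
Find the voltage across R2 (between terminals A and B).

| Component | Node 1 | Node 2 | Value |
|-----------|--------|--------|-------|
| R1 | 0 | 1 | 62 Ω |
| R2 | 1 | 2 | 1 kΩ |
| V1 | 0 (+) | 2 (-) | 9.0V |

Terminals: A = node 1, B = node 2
R1 and R2 are in series across V1 (node 0 → node 1 → node 2), and the output A–B is taken across R2, so this is a voltage divider.
Series current: I = V1/(R1 + R2) = 9/(62 + 1000) = 9/1062 = 0.008475 A
V_R2 = I × R2 = V1 × R2/(R1 + R2) = 9 × 1000/1062 = 8.475 V

Final answer: 8.475 V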